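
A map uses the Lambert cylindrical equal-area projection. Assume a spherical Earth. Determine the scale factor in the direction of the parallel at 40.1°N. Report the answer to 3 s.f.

The Lambert cylindrical equal-area projection is the cylindrical equal-area projection with its standard parallel at the equator (φ₀ = 0). A cylindrical equal-area projection with standard parallel φ₀ has meridian scale h = cos φ / cos φ₀ and parallel scale k = cos φ₀ / cos φ (so areas are preserved, h·k = 1).
k = cos 0° / cos 40.1° = 1.000/0.7649 = 1.307.

1.31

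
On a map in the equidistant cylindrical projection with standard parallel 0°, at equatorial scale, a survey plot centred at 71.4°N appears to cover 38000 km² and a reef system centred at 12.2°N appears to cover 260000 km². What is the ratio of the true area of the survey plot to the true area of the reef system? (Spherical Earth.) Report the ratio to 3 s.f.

On the plate carrée, areal scale = h·k = 1 × sec φ, so true area = apparent × cos φ.
True area of survey plot: 38000 × cos(71.4°) = 38000 × 0.3190 = 12120 km².
True area of reef system: 260000 × cos(12.2°) = 260000 × 0.9774 = 254100 km².
Ratio = 12120 / 254100 ≈ 0.0477.

0.0477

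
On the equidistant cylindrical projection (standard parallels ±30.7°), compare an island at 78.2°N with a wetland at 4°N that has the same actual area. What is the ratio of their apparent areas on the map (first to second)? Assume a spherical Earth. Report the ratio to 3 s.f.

In the equirectangular projection with standard parallel φ₀ = 30.7° (x = Rλ cos φ₀, y = Rφ), meridians are true-scale (h = 1) and the parallel scale is k = cos φ₀ / cos φ.
Areal scale at 78.2°: h·k = 1.000 × 4.205 = 4.205.
Areal scale at 4°: h·k = 1.000 × 0.8620 = 0.8620.
Ratio = 4.205/0.8620 ≈ 4.88.

4.88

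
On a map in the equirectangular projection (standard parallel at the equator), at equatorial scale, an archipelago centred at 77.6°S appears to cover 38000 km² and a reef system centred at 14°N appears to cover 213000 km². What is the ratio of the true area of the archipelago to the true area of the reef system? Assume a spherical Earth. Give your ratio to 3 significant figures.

0.0395

On the plate carrée, areal scale = h·k = 1 × sec φ, so true area = apparent × cos φ.
True area of archipelago: 38000 × cos(77.6°) = 38000 × 0.2147 = 8160 km².
True area of reef system: 213000 × cos(14°) = 213000 × 0.9703 = 206700 km².
Ratio = 8160 / 206700 ≈ 0.0395.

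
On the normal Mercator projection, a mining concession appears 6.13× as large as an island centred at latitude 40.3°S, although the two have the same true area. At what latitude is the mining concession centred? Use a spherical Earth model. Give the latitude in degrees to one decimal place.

72.1°

On Mercator, (apparent₁)/(apparent₂) = sec²φ₁ / sec²φ₂ when true areas are equal.
cos²φ₂ / cos²φ₁ = 6.13  ⇒  cos φ₁ = cos 40.3° / √6.13 = 0.7627/2.476 = 0.3080.
φ₁ = arccos(0.3080) ≈ 72.1°.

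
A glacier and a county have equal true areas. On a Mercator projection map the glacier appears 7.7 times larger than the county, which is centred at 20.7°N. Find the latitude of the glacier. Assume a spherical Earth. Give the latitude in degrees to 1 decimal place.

On Mercator, (apparent₁)/(apparent₂) = sec²φ₁ / sec²φ₂ when true areas are equal.
cos²φ₂ / cos²φ₁ = 7.7  ⇒  cos φ₁ = cos 20.7° / √7.7 = 0.9354/2.775 = 0.3371.
φ₁ = arccos(0.3371) ≈ 70.3°.

70.3°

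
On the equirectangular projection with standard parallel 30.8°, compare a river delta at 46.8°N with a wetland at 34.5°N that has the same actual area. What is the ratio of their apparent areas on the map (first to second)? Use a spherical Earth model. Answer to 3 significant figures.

In the equirectangular projection with standard parallel φ₀ = 30.8° (x = Rλ cos φ₀, y = Rφ), meridians are true-scale (h = 1) and the parallel scale is k = cos φ₀ / cos φ.
Areal scale at 46.8°: h·k = 1.000 × 1.255 = 1.255.
Areal scale at 34.5°: h·k = 1.000 × 1.042 = 1.042.
Ratio = 1.255/1.042 ≈ 1.20.

1.20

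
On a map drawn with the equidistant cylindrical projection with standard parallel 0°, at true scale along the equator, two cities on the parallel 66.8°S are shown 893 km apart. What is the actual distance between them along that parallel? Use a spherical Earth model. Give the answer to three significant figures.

In the plate carrée (x = Rλ, y = Rφ), meridians are true-scale (h = 1) and parallels are stretched by k = sec φ.
Along the parallel at 66.8°, map distances are exaggerated by k = sec 66.8° = 2.538.
True distance = 893 / 2.538 = 893 × cos 66.8° ≈ 352 km.

352 km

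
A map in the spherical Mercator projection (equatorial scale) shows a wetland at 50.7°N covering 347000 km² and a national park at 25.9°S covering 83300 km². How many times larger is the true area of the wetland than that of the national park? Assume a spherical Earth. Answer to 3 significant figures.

2.07

Since Mercator area scale is 1/cos²φ, the true area equals the apparent area multiplied by cos²φ.
True area of wetland: 347000 × cos²(50.7°) = 347000 × 0.4012 = 139200 km².
True area of national park: 83300 × cos²(25.9°) = 83300 × 0.8092 = 67410 km².
Ratio = 139200 / 67410 ≈ 2.07.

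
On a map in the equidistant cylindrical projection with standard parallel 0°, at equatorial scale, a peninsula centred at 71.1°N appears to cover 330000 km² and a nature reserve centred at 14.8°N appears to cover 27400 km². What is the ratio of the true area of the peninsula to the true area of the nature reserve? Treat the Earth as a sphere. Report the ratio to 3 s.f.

4.04

On the plate carrée, areal scale = h·k = 1 × sec φ, so true area = apparent × cos φ.
True area of peninsula: 330000 × cos(71.1°) = 330000 × 0.3239 = 106900 km².
True area of nature reserve: 27400 × cos(14.8°) = 27400 × 0.9668 = 26490 km².
Ratio = 106900 / 26490 ≈ 4.04.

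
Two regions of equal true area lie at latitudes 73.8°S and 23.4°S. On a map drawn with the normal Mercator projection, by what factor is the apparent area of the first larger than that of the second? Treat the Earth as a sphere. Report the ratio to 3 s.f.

10.8

On Mercator, area is exaggerated by sec²φ = 1/cos²φ.
At 73.8°: sec²(73.8°) = 1/0.2790² = 12.85.
At 23.4°: sec²(23.4°) = 1/0.9178² = 1.187.
Ratio = 12.85/1.187 = cos²(23.4°)/cos²(73.8°) ≈ 10.8.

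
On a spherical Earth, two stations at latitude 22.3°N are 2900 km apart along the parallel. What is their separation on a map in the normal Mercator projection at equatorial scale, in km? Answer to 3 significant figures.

Mercator is conformal, so the point scale is isotropic: h = k = sec φ = 1/cos φ.
Along the parallel, k = sec 22.3° = 1/0.9252 = 1.081.
Map distance = 2900 × 1.081 ≈ 3130 km.

3130 km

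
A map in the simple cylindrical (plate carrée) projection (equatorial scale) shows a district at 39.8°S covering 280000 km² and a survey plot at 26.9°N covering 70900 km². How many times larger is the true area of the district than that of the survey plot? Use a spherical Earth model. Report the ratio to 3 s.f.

3.40

On the plate carrée, areal scale = h·k = 1 × sec φ, so true area = apparent × cos φ.
True area of district: 280000 × cos(39.8°) = 280000 × 0.7683 = 215100 km².
True area of survey plot: 70900 × cos(26.9°) = 70900 × 0.8918 = 63230 km².
Ratio = 215100 / 63230 ≈ 3.40.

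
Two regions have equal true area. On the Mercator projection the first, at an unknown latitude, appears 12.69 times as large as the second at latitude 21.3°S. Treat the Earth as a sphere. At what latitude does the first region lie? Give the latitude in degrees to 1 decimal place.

Mercator areal scale is sec²φ, so apparent-area ratio = sec²φ₁ / sec²φ₂ = cos²φ₂ / cos²φ₁.
cos²φ₂ / cos²φ₁ = 12.69  ⇒  cos φ₁ = cos 21.3° / √12.69 = 0.9317/3.562 = 0.2615.
φ₁ = arccos(0.2615) ≈ 74.8°.

74.8°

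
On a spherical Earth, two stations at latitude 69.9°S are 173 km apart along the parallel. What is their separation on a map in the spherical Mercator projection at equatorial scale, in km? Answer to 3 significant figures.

For Mercator, h = k = sec φ (a conformal cylindrical projection has a single point scale, 1/cos φ).
Along the parallel, k = sec 69.9° = 1/0.3437 = 2.910.
Map distance = 173 × 2.910 ≈ 503 km.

503 km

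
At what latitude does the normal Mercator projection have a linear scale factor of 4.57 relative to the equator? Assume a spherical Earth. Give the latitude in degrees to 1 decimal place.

77.4°

Mercator scale is k = sec φ = 1/cos φ.
1/cos φ = 4.57  ⇒  cos φ = 0.2188  ⇒  φ = arccos(0.2188) ≈ 77.4°.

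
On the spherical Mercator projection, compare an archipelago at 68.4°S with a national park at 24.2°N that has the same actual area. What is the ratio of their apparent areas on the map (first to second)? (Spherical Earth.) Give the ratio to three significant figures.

6.14

Mercator areal scale is sec²φ.
At 68.4°: sec²(68.4°) = 1/0.3681² = 7.379.
At 24.2°: sec²(24.2°) = 1/0.9121² = 1.202.
Ratio = 7.379/1.202 = cos²(24.2°)/cos²(68.4°) ≈ 6.14.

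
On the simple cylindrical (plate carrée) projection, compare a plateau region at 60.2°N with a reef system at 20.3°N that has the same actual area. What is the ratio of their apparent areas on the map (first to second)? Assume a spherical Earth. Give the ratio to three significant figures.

For the equirectangular projection with φ₀ = 0 (plate carrée), h = 1 along meridians and k = sec φ along parallels.
Areal scale at 60.2°: h·k = 1.000 × 2.012 = 2.012.
Areal scale at 20.3°: h·k = 1.000 × 1.066 = 1.066.
Ratio = 2.012/1.066 ≈ 1.89.

1.89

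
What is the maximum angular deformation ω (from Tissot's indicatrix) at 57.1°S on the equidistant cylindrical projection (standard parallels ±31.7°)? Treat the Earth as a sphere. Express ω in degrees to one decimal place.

In the equirectangular projection with standard parallel φ₀ = 31.7° (x = Rλ cos φ₀, y = Rφ), meridians are true-scale (h = 1) and the parallel scale is k = cos φ₀ / cos φ.
At 57.1°: h = 1.000, k = 1.566; principal scales a = 1.566, b = 1.000.
sin(ω/2) = (a − b)/(a + b) = 0.5664/2.566 = 0.2207, so ω = 2 arcsin(0.2207) ≈ 25.5°.

25.5°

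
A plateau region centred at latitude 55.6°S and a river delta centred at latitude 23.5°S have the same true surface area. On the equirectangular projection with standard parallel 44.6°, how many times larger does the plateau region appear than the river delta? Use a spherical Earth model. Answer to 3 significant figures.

1.62

The equidistant cylindrical projection with φ₀ = 44.6° has h = 1 (meridians true) and k = cos φ₀ / cos φ along parallels.
Areal scale at 55.6°: h·k = 1.000 × 1.260 = 1.260.
Areal scale at 23.5°: h·k = 1.000 × 0.7764 = 0.7764.
Ratio = 1.260/0.7764 ≈ 1.62.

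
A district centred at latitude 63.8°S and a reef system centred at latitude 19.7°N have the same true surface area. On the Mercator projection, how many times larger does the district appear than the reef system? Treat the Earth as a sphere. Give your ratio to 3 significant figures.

Mercator is conformal with k = sec φ, so areal scale = k² = sec²φ.
At 63.8°: sec²(63.8°) = 1/0.4415² = 5.130.
At 19.7°: sec²(19.7°) = 1/0.9415² = 1.128.
Ratio = 5.130/1.128 = cos²(19.7°)/cos²(63.8°) ≈ 4.55.

4.55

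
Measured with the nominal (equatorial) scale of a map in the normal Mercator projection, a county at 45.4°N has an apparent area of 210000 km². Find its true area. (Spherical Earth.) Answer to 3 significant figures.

104000 km²

The Mercator projection is conformal; its linear scale factor is the same in every direction and equals sec φ = 1/cos φ.
Areal scale = k² = sec²φ = 1/cos²(45.4°) = 1/0.7022² = 2.028.
True area = apparent / (areal scale) = 210000 / 2.028 ≈ 104000 km².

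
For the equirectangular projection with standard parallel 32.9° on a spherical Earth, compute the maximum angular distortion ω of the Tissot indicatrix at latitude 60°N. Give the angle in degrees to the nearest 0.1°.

In the equirectangular projection with standard parallel φ₀ = 32.9° (x = Rλ cos φ₀, y = Rφ), meridians are true-scale (h = 1) and the parallel scale is k = cos φ₀ / cos φ.
At 60°: h = 1.000, k = 1.679; principal scales a = 1.679, b = 1.000.
sin(ω/2) = (a − b)/(a + b) = 0.6792/2.679 = 0.2535, so ω = 2 arcsin(0.2535) ≈ 29.4°.

29.4°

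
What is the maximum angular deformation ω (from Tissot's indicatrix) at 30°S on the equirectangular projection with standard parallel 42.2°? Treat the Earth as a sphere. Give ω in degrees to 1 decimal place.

In the equirectangular projection with standard parallel φ₀ = 42.2° (x = Rλ cos φ₀, y = Rφ), meridians are true-scale (h = 1) and the parallel scale is k = cos φ₀ / cos φ.
At 30°: h = 1.000, k = 0.8554; principal scales a = 1.000, b = 0.8554.
sin(ω/2) = (a − b)/(a + b) = 0.1446/1.855 = 0.07793, so ω = 2 arcsin(0.07793) ≈ 8.9°.

8.9°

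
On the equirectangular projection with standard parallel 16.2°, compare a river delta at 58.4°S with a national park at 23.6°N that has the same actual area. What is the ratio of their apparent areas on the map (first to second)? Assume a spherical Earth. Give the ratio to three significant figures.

1.75

In the equirectangular projection with standard parallel φ₀ = 16.2° (x = Rλ cos φ₀, y = Rφ), meridians are true-scale (h = 1) and the parallel scale is k = cos φ₀ / cos φ.
Areal scale at 58.4°: h·k = 1.000 × 1.833 = 1.833.
Areal scale at 23.6°: h·k = 1.000 × 1.048 = 1.048.
Ratio = 1.833/1.048 ≈ 1.75.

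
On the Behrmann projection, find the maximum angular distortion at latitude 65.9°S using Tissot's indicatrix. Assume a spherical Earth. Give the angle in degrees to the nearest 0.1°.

Behrmann is a cylindrical equal-area projection with standard parallels at ±30°. Cylindrical equal-area (φ₀ = 30°): h = cos φ / cos 30° along meridians, k = cos 30° / cos φ along parallels; h·k = 1.
At 65.9°: h = 0.4715, k = 2.121; principal scales a = 2.121, b = 0.4715.
sin(ω/2) = (a − b)/(a + b) = 1.649/2.592 = 0.6362, so ω = 2 arcsin(0.6362) ≈ 79.0°.

79.0°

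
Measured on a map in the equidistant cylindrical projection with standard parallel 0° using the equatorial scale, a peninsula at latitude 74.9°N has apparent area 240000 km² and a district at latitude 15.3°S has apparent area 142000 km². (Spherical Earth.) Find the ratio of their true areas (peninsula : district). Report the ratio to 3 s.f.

On the plate carrée, areal scale = h·k = 1 × sec φ, so true area = apparent × cos φ.
True area of peninsula: 240000 × cos(74.9°) = 240000 × 0.2605 = 62520 km².
True area of district: 142000 × cos(15.3°) = 142000 × 0.9646 = 137000 km².
Ratio = 62520 / 137000 ≈ 0.456.

0.456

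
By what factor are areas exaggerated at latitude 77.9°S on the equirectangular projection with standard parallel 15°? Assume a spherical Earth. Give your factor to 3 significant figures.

4.61

In the equirectangular projection with standard parallel φ₀ = 15° (x = Rλ cos φ₀, y = Rφ), meridians are true-scale (h = 1) and the parallel scale is k = cos φ₀ / cos φ.
Areal scale = h·k = 1 × cos φ₀ / cos φ; at 77.9°, h = 1.000, k = 4.608, so h·k = 4.608.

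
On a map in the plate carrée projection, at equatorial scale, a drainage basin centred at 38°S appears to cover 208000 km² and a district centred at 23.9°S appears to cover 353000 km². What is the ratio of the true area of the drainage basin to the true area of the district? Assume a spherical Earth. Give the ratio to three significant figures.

On the plate carrée, areal scale = h·k = 1 × sec φ, so true area = apparent × cos φ.
True area of drainage basin: 208000 × cos(38°) = 208000 × 0.7880 = 163900 km².
True area of district: 353000 × cos(23.9°) = 353000 × 0.9143 = 322700 km².
Ratio = 163900 / 322700 ≈ 0.508.

0.508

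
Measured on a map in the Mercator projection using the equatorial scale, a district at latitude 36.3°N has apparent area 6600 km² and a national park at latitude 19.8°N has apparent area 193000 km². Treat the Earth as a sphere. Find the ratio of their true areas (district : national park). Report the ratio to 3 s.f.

On Mercator the areal scale is sec²φ, so true area = apparent × cos²φ.
True area of district: 6600 × cos²(36.3°) = 6600 × 0.6495 = 4287 km².
True area of national park: 193000 × cos²(19.8°) = 193000 × 0.8853 = 170900 km².
Ratio = 4287 / 170900 ≈ 0.0251.

0.0251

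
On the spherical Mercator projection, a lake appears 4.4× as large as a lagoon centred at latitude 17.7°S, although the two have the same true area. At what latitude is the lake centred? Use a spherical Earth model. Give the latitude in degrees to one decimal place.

For equal true areas on Mercator, apparent areas scale as sec²φ, so the ratio is cos²φ₂ / cos²φ₁.
cos²φ₂ / cos²φ₁ = 4.4  ⇒  cos φ₁ = cos 17.7° / √4.4 = 0.9527/2.098 = 0.4542.
φ₁ = arccos(0.4542) ≈ 63.0°.

63.0°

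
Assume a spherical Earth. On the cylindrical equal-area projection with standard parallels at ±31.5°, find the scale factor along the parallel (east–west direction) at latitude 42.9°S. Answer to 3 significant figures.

For cylindrical equal-area with standard parallel φ₀, h = cos φ / cos φ₀ and k = cos φ₀ / cos φ, so h·k = 1.
k = cos 31.5° / cos 42.9° = 0.8526/0.7325 = 1.164.

1.16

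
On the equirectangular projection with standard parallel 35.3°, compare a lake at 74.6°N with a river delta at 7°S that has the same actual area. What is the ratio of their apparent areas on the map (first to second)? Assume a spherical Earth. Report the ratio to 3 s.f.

With standard parallel φ₀ = 35.3°, the equirectangular projection gives x = Rλ cos φ₀, y = Rφ, so h = 1 and k = cos 35.3° / cos φ.
Areal scale at 74.6°: h·k = 1.000 × 3.073 = 3.073.
Areal scale at 7°: h·k = 1.000 × 0.8223 = 0.8223.
Ratio = 3.073/0.8223 ≈ 3.74.

3.74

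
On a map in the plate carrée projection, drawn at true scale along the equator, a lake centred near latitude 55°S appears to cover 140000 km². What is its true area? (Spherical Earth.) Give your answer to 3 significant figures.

80300 km²

For the equirectangular projection with φ₀ = 0 (plate carrée), h = 1 along meridians and k = sec φ along parallels.
Areal scale = h·k = 1 × sec φ; at 55°, h = 1.000, k = 1.743, so h·k = 1.743.
True area = apparent / (areal scale) = 140000 / 1.743 ≈ 80300 km².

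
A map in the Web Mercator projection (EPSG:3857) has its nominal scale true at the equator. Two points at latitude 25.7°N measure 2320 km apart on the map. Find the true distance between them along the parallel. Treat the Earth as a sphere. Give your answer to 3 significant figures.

2090 km

For Mercator, h = k = sec φ (a conformal cylindrical projection has a single point scale, 1/cos φ).
Along the parallel at 25.7°, map distances are exaggerated by k = sec 25.7° = 1.110.
True distance = 2320 / 1.110 = 2320 × cos 25.7° ≈ 2090 km.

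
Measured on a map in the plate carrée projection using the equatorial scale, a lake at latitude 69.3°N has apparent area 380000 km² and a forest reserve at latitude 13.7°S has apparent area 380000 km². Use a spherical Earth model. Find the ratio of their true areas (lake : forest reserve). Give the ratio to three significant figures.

0.364

Plate carrée has h = 1 and k = sec φ, giving areal scale sec φ; true area = (apparent area) · cos φ.
True area of lake: 380000 × cos(69.3°) = 380000 × 0.3535 = 134300 km².
True area of forest reserve: 380000 × cos(13.7°) = 380000 × 0.9715 = 369200 km².
Ratio = 134300 / 369200 ≈ 0.364.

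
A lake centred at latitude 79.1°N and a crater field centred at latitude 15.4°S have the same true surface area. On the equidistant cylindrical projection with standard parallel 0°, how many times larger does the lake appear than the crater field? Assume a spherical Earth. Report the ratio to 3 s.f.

5.10

Plate carrée maps x = Rλ, y = Rφ. The meridian scale is h = 1 and the parallel scale is k = 1/cos φ = sec φ.
Areal scale at 79.1°: h·k = 1.000 × 5.288 = 5.288.
Areal scale at 15.4°: h·k = 1.000 × 1.037 = 1.037.
Ratio = 5.288/1.037 ≈ 5.10.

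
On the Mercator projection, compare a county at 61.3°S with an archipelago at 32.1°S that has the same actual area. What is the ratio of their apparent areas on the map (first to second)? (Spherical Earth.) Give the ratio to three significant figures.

Mercator areal scale is sec²φ.
At 61.3°: sec²(61.3°) = 1/0.4802² = 4.336.
At 32.1°: sec²(32.1°) = 1/0.8471² = 1.394.
Ratio = 4.336/1.394 = cos²(32.1°)/cos²(61.3°) ≈ 3.11.

3.11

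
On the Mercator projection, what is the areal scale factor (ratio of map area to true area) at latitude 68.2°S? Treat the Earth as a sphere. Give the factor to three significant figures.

Mercator is conformal, so the point scale is isotropic: h = k = sec φ = 1/cos φ.
Areal scale = k² = sec²φ = 1/cos²(68.2°) = 1/0.3714² = 7.251.

7.25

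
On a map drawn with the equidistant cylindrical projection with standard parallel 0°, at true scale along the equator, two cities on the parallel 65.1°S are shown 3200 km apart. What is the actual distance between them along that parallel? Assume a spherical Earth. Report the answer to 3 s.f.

For the equirectangular projection with φ₀ = 0 (plate carrée), h = 1 along meridians and k = sec φ along parallels.
Along the parallel at 65.1°, map distances are exaggerated by k = sec 65.1° = 2.375.
True distance = 3200 / 2.375 = 3200 × cos 65.1° ≈ 1350 km.

1350 km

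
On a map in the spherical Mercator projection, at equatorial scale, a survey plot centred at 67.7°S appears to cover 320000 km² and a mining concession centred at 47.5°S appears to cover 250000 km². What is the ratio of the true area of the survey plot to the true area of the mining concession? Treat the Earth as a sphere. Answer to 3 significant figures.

On Mercator the areal scale is sec²φ, so true area = apparent × cos²φ.
True area of survey plot: 320000 × cos²(67.7°) = 320000 × 0.1440 = 46080 km².
True area of mining concession: 250000 × cos²(47.5°) = 250000 × 0.4564 = 114100 km².
Ratio = 46080 / 114100 ≈ 0.404.

0.404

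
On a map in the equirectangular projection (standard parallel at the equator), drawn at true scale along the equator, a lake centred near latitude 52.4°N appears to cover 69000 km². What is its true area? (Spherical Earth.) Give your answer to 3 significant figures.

Plate carrée maps x = Rλ, y = Rφ. The meridian scale is h = 1 and the parallel scale is k = 1/cos φ = sec φ.
Areal scale = h·k = 1 × sec φ; at 52.4°, h = 1.000, k = 1.639, so h·k = 1.639.
True area = apparent / (areal scale) = 69000 / 1.639 ≈ 42100 km².

42100 km²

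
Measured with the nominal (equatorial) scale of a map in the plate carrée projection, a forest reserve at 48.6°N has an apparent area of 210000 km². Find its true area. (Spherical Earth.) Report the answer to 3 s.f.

Plate carrée maps x = Rλ, y = Rφ. The meridian scale is h = 1 and the parallel scale is k = 1/cos φ = sec φ.
Areal scale = h·k = 1 × sec φ; at 48.6°, h = 1.000, k = 1.512, so h·k = 1.512.
True area = apparent / (areal scale) = 210000 / 1.512 ≈ 139000 km².

139000 km²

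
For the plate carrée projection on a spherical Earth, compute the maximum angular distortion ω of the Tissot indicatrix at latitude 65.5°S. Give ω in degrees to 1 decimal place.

For the equirectangular projection with φ₀ = 0 (plate carrée), h = 1 along meridians and k = sec φ along parallels.
At 65.5°: h = 1.000, k = 2.411; principal scales a = 2.411, b = 1.000.
sin(ω/2) = (a − b)/(a + b) = 1.411/3.411 = 0.4137, so ω = 2 arcsin(0.4137) ≈ 48.9°.

48.9°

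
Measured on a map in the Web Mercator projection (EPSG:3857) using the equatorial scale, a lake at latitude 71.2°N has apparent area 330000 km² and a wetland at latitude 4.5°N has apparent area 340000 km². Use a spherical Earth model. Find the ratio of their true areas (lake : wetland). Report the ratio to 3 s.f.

0.101

Mercator's areal exaggeration is sec²φ; hence true area = (apparent area) · cos²φ.
True area of lake: 330000 × cos²(71.2°) = 330000 × 0.1039 = 34270 km².
True area of wetland: 340000 × cos²(4.5°) = 340000 × 0.9938 = 337900 km².
Ratio = 34270 / 337900 ≈ 0.101.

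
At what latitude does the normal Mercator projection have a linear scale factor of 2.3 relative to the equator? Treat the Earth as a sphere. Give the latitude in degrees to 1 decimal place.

Mercator scale is k = sec φ = 1/cos φ.
1/cos φ = 2.3  ⇒  cos φ = 0.4348  ⇒  φ = arccos(0.4348) ≈ 64.2°.

64.2°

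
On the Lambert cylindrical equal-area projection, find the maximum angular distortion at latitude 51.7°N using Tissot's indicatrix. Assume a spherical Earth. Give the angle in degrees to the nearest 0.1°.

The Lambert cylindrical equal-area projection is the cylindrical equal-area projection with its standard parallel at the equator (φ₀ = 0). Cylindrical equal-area (φ₀ = 0°): h = cos φ / cos 0° along meridians, k = cos 0° / cos φ along parallels; h·k = 1.
At 51.7°: h = 0.6198, k = 1.613; principal scales a = 1.613, b = 0.6198.
sin(ω/2) = (a − b)/(a + b) = 0.9937/2.233 = 0.4450, so ω = 2 arcsin(0.4450) ≈ 52.8°.

52.8°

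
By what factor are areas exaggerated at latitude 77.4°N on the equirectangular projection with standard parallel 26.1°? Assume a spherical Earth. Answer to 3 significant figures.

The equidistant cylindrical projection with φ₀ = 26.1° has h = 1 (meridians true) and k = cos φ₀ / cos φ along parallels.
Areal scale = h·k = 1 × cos φ₀ / cos φ; at 77.4°, h = 1.000, k = 4.117, so h·k = 4.117.

4.12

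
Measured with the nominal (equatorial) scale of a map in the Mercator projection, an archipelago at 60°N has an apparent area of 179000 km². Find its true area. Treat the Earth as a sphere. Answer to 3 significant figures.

44800 km²

For Mercator, h = k = sec φ (a conformal cylindrical projection has a single point scale, 1/cos φ).
Areal scale = k² = sec²φ = 1/cos²(60°) = 1/0.5000² = 4.000.
True area = apparent / (areal scale) = 179000 / 4.000 ≈ 44800 km².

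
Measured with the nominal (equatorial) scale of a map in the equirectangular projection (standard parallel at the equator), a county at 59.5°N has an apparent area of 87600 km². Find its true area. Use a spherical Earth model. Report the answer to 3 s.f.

44500 km²

Plate carrée maps x = Rλ, y = Rφ. The meridian scale is h = 1 and the parallel scale is k = 1/cos φ = sec φ.
Areal scale = h·k = 1 × sec φ; at 59.5°, h = 1.000, k = 1.970, so h·k = 1.970.
True area = apparent / (areal scale) = 87600 / 1.970 ≈ 44500 km².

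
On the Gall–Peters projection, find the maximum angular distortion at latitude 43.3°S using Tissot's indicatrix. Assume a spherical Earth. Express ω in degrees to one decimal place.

3.3°

The Gall–Peters projection is cylindrical equal-area with φ₀ = 45°. A cylindrical equal-area projection with standard parallel φ₀ has meridian scale h = cos φ / cos φ₀ and parallel scale k = cos φ₀ / cos φ (so areas are preserved, h·k = 1).
At 43.3°: h = 1.029, k = 0.9716; principal scales a = 1.029, b = 0.9716.
sin(ω/2) = (a − b)/(a + b) = 0.05762/2.001 = 0.02880, so ω = 2 arcsin(0.02880) ≈ 3.3°.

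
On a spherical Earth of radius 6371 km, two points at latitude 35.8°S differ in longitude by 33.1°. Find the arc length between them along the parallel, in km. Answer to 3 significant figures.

Arc length along a parallel = R cos φ · Δλ (with Δλ in radians).
= 6371 × cos 35.8° × (33.1° × π/180) = 6371 × 0.8111 × 0.5777 ≈ 2990 km.

2990 km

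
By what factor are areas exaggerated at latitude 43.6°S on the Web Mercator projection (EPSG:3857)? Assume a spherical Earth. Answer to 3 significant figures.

Mercator is conformal, so the point scale is isotropic: h = k = sec φ = 1/cos φ.
Areal scale = k² = sec²φ = 1/cos²(43.6°) = 1/0.7242² = 1.907.

1.91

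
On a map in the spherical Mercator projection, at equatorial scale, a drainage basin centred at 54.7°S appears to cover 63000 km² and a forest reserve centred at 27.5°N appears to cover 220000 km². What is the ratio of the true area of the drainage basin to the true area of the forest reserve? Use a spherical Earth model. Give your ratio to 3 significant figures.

On Mercator the areal scale is sec²φ, so true area = apparent × cos²φ.
True area of drainage basin: 63000 × cos²(54.7°) = 63000 × 0.3339 = 21040 km².
True area of forest reserve: 220000 × cos²(27.5°) = 220000 × 0.7868 = 173100 km².
Ratio = 21040 / 173100 ≈ 0.122.

0.122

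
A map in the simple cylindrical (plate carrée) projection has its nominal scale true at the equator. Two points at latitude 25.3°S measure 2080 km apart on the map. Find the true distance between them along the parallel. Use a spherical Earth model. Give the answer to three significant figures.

1880 km

For the equirectangular projection with φ₀ = 0 (plate carrée), h = 1 along meridians and k = sec φ along parallels.
Along the parallel at 25.3°, map distances are exaggerated by k = sec 25.3° = 1.106.
True distance = 2080 / 1.106 = 2080 × cos 25.3° ≈ 1880 km.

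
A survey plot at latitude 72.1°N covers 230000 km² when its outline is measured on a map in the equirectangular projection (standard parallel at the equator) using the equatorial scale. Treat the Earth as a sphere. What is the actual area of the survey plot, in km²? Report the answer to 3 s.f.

In the plate carrée (x = Rλ, y = Rφ), meridians are true-scale (h = 1) and parallels are stretched by k = sec φ.
Areal scale = h·k = 1 × sec φ; at 72.1°, h = 1.000, k = 3.254, so h·k = 3.254.
True area = apparent / (areal scale) = 230000 / 3.254 ≈ 70700 km².

70700 km²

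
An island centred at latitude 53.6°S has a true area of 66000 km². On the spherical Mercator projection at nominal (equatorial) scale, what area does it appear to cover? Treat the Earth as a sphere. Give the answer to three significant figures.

187000 km²

For Mercator, h = k = sec φ (a conformal cylindrical projection has a single point scale, 1/cos φ).
Areal scale = k² = sec²φ = 1/cos²(53.6°) = 1/0.5934² = 2.840.
Apparent area = 66000 × 2.840 ≈ 187000 km².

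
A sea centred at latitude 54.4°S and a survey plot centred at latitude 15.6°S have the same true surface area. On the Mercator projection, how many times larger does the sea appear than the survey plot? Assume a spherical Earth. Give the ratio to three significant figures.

Mercator areal scale is sec²φ.
At 54.4°: sec²(54.4°) = 1/0.5821² = 2.951.
At 15.6°: sec²(15.6°) = 1/0.9632² = 1.078.
Ratio = 2.951/1.078 = cos²(15.6°)/cos²(54.4°) ≈ 2.74.

2.74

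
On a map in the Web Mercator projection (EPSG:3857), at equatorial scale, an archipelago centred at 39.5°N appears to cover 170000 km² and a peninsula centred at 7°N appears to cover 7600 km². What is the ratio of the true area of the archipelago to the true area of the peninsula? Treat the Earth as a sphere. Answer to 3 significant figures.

On Mercator the areal scale is sec²φ, so true area = apparent × cos²φ.
True area of archipelago: 170000 × cos²(39.5°) = 170000 × 0.5954 = 101200 km².
True area of peninsula: 7600 × cos²(7°) = 7600 × 0.9851 = 7487 km².
Ratio = 101200 / 7487 ≈ 13.5.

13.5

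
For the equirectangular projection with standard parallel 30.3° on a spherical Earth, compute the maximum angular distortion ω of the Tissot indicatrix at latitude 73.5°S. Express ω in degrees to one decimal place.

With standard parallel φ₀ = 30.3°, the equirectangular projection gives x = Rλ cos φ₀, y = Rφ, so h = 1 and k = cos 30.3° / cos φ.
At 73.5°: h = 1.000, k = 3.040; principal scales a = 3.040, b = 1.000.
sin(ω/2) = (a − b)/(a + b) = 2.040/4.040 = 0.5049, so ω = 2 arcsin(0.5049) ≈ 60.7°.

60.7°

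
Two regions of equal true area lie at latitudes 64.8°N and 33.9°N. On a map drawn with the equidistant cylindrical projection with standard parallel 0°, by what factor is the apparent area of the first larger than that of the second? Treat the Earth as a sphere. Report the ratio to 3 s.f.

In the plate carrée (x = Rλ, y = Rφ), meridians are true-scale (h = 1) and parallels are stretched by k = sec φ.
Areal scale at 64.8°: h·k = 1.000 × 2.349 = 2.349.
Areal scale at 33.9°: h·k = 1.000 × 1.205 = 1.205.
Ratio = 2.349/1.205 ≈ 1.95.

1.95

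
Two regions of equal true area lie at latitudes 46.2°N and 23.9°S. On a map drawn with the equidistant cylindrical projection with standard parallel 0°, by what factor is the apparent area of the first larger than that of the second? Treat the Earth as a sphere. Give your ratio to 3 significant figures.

Plate carrée maps x = Rλ, y = Rφ. The meridian scale is h = 1 and the parallel scale is k = 1/cos φ = sec φ.
Areal scale at 46.2°: h·k = 1.000 × 1.445 = 1.445.
Areal scale at 23.9°: h·k = 1.000 × 1.094 = 1.094.
Ratio = 1.445/1.094 ≈ 1.32.

1.32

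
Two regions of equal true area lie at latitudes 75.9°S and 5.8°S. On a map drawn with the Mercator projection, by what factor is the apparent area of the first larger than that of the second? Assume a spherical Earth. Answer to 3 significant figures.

16.7

Mercator is conformal with k = sec φ, so areal scale = k² = sec²φ.
At 75.9°: sec²(75.9°) = 1/0.2436² = 16.85.
At 5.8°: sec²(5.8°) = 1/0.9949² = 1.010.
Ratio = 16.85/1.010 = cos²(5.8°)/cos²(75.9°) ≈ 16.7.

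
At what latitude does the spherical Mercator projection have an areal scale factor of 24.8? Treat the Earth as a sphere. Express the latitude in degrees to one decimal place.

Mercator areal scale is sec²φ.
sec²φ = 24.8  ⇒  cos²φ = 0.04032  ⇒  cos φ = 0.2008.
φ = arccos(0.2008) ≈ 78.4°.

78.4°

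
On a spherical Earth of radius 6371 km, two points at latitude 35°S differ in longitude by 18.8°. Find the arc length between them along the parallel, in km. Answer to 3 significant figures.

Arc length along a parallel = R cos φ · Δλ (with Δλ in radians).
= 6371 × cos 35° × (18.8° × π/180) = 6371 × 0.8192 × 0.3281 ≈ 1710 km.

1710 km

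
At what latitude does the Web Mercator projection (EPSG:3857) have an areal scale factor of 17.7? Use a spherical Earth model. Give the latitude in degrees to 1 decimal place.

76.2°

Mercator areal scale is sec²φ.
sec²φ = 17.7  ⇒  cos²φ = 0.05650  ⇒  cos φ = 0.2377.
φ = arccos(0.2377) ≈ 76.2°.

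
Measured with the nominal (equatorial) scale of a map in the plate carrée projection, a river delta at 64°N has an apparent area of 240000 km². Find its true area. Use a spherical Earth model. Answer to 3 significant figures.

105000 km²

For the equirectangular projection with φ₀ = 0 (plate carrée), h = 1 along meridians and k = sec φ along parallels.
Areal scale = h·k = 1 × sec φ; at 64°, h = 1.000, k = 2.281, so h·k = 2.281.
True area = apparent / (areal scale) = 240000 / 2.281 ≈ 105000 km².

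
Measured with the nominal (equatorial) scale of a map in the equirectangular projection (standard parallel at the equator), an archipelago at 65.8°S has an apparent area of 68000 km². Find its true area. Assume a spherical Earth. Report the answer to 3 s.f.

For the equirectangular projection with φ₀ = 0 (plate carrée), h = 1 along meridians and k = sec φ along parallels.
Areal scale = h·k = 1 × sec φ; at 65.8°, h = 1.000, k = 2.439, so h·k = 2.439.
True area = apparent / (areal scale) = 68000 / 2.439 ≈ 27900 km².

27900 km²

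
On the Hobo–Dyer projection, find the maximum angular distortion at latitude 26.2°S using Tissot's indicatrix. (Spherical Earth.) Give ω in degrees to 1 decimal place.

The Hobo–Dyer projection is cylindrical equal-area with φ₀ = 37.5°. For cylindrical equal-area with standard parallel φ₀, h = cos φ / cos φ₀ and k = cos φ₀ / cos φ, so h·k = 1.
At 26.2°: h = 1.131, k = 0.8842; principal scales a = 1.131, b = 0.8842.
sin(ω/2) = (a − b)/(a + b) = 0.2468/2.015 = 0.1225, so ω = 2 arcsin(0.1225) ≈ 14.1°.

14.1°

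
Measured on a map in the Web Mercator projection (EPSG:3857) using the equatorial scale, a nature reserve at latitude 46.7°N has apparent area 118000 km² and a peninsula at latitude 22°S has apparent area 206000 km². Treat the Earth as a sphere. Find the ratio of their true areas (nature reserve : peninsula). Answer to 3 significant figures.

On Mercator the areal scale is sec²φ, so true area = apparent × cos²φ.
True area of nature reserve: 118000 × cos²(46.7°) = 118000 × 0.4703 = 55500 km².
True area of peninsula: 206000 × cos²(22°) = 206000 × 0.8597 = 177100 km².
Ratio = 55500 / 177100 ≈ 0.313.

0.313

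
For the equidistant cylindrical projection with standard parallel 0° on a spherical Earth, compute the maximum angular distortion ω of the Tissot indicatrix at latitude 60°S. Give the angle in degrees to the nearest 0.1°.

Plate carrée maps x = Rλ, y = Rφ. The meridian scale is h = 1 and the parallel scale is k = 1/cos φ = sec φ.
At 60°: h = 1.000, k = 2.000; principal scales a = 2.000, b = 1.000.
sin(ω/2) = (a − b)/(a + b) = 1.0000/3.000 = 0.3333, so ω = 2 arcsin(0.3333) ≈ 38.9°.

38.9°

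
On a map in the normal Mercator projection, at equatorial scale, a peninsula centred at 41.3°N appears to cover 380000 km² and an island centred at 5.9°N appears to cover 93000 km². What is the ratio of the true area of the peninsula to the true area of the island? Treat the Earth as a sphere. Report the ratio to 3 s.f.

Mercator's areal exaggeration is sec²φ; hence true area = (apparent area) · cos²φ.
True area of peninsula: 380000 × cos²(41.3°) = 380000 × 0.5644 = 214500 km².
True area of island: 93000 × cos²(5.9°) = 93000 × 0.9894 = 92020 km².
Ratio = 214500 / 92020 ≈ 2.33.

2.33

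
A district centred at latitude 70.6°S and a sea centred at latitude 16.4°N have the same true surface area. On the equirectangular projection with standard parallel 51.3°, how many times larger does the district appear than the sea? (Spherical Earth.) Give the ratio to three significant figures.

In the equirectangular projection with standard parallel φ₀ = 51.3° (x = Rλ cos φ₀, y = Rφ), meridians are true-scale (h = 1) and the parallel scale is k = cos φ₀ / cos φ.
Areal scale at 70.6°: h·k = 1.000 × 1.882 = 1.882.
Areal scale at 16.4°: h·k = 1.000 × 0.6518 = 0.6518.
Ratio = 1.882/0.6518 ≈ 2.89.

2.89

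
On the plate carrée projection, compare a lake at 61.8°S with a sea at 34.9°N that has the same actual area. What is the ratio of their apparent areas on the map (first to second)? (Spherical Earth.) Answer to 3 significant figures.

For the equirectangular projection with φ₀ = 0 (plate carrée), h = 1 along meridians and k = sec φ along parallels.
Areal scale at 61.8°: h·k = 1.000 × 2.116 = 2.116.
Areal scale at 34.9°: h·k = 1.000 × 1.219 = 1.219.
Ratio = 2.116/1.219 ≈ 1.74.

1.74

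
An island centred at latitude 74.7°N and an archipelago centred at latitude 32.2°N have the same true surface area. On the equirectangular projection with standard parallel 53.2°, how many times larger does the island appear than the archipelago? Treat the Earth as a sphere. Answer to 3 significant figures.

3.21

The equidistant cylindrical projection with φ₀ = 53.2° has h = 1 (meridians true) and k = cos φ₀ / cos φ along parallels.
Areal scale at 74.7°: h·k = 1.000 × 2.270 = 2.270.
Areal scale at 32.2°: h·k = 1.000 × 0.7079 = 0.7079.
Ratio = 2.270/0.7079 ≈ 3.21.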